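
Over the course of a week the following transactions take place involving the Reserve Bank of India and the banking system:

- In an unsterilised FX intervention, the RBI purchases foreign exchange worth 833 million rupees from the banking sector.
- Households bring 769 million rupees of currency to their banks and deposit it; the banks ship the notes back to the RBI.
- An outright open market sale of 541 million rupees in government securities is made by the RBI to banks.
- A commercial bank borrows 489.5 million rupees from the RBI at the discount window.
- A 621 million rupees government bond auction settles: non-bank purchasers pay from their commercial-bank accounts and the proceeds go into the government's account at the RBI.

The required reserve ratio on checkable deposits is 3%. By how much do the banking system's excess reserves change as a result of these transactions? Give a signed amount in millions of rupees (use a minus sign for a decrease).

+925.06 million

FX purchase 833 million rupees: reserves +833M, deposits 0.
Currency deposit 769 million rupees: reserves +769M, deposits +769M.
OMO sale (to banks) 541 million rupees: reserves −541M, deposits 0.
Discount-window loan 489.5 million rupees: reserves +489.5M, deposits 0.
Government account inflow 621 million rupees: reserves −621M, deposits −621M.
Totals: Δreserves = +929.5M, Δdeposits = +148M.
Δrequired reserves = 3% × +148M = +4.44M.
Δexcess reserves = Δreserves − Δrequired = +929.5M − (+4.44M) = +925.06 million.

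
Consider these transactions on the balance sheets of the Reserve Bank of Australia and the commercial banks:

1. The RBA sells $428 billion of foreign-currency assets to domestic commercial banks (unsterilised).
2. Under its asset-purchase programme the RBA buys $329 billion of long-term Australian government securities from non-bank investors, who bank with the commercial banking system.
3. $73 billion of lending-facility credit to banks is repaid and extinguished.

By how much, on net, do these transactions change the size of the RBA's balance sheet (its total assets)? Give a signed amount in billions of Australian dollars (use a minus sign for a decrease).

-$172 billion

RBA balance sheet:
  Assets:      Securities +$329B, Loans to banks −$73B, Foreign assets −$428B
  Liabilities: Bank reserves −$172B
Change in total RBA assets = -$172 billion.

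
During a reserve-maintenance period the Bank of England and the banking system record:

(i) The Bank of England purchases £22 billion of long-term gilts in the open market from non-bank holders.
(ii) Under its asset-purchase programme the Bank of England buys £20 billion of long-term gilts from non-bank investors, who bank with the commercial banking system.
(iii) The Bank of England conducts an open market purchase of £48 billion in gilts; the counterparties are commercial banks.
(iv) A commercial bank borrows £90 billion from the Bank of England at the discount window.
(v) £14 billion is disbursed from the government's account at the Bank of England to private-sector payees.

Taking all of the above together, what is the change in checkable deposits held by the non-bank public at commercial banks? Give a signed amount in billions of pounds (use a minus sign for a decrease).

+£56 billion

Bank of England balance sheet:
  Assets:      Securities +£90B, Loans to banks +£90B
  Liabilities: Bank reserves +£194B, Government deposits −£14B
Commercial banking system:
  Assets:      Reserves at CB +£194B, Securities −£48B
  Liabilities: Checkable deposits +£56B, Borrowings from CB +£90B
So the change in checkable deposits held by the non-bank public at commercial banks is +£56 billion.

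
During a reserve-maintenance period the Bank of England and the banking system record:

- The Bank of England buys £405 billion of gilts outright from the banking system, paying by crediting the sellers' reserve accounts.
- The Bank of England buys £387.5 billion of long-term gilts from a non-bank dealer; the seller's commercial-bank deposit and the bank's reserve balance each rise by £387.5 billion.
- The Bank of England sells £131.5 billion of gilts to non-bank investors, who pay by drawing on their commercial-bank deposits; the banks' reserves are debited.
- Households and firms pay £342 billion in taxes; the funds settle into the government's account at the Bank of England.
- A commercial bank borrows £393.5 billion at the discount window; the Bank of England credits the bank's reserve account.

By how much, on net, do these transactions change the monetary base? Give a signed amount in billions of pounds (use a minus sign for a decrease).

OMO purchase (from banks) £405 billion: Bank of England balance sheet expands → +£405B.
Asset purchase (from non-banks) £387.5 billion: Bank of England balance sheet expands → +£387.5B.
Asset sale (to non-banks) £131.5 billion: Bank of England balance sheet contracts → −£131.5B.
Government account inflow £342 billion: reserves shift to a non-base liability → −£342B.
Discount-window loan £393.5 billion: Bank of England balance sheet expands → +£393.5B.
Net: 405 + 387.5 − 131.5 − 342 + 393.5 = +£712.5 billion.

+£712.5 billion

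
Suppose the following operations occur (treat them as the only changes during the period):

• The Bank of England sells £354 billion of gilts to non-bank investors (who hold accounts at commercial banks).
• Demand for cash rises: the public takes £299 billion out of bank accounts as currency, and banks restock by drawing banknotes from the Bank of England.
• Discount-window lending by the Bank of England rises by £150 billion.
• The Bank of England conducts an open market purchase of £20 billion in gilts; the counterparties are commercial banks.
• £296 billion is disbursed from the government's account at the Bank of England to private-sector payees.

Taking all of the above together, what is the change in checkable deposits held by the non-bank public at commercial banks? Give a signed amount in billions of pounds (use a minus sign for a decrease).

-£357 billion

Bank of England balance sheet:
  Assets:      Securities −£334B, Loans to banks +£150B
  Liabilities: Bank reserves −£187B, Currency in circulation +£299B, Government deposits −£296B
Commercial banking system:
  Assets:      Reserves at CB −£187B, Securities −£20B
  Liabilities: Checkable deposits −£357B, Borrowings from CB +£150B
So the change in checkable deposits held by the non-bank public at commercial banks is -£357 billion.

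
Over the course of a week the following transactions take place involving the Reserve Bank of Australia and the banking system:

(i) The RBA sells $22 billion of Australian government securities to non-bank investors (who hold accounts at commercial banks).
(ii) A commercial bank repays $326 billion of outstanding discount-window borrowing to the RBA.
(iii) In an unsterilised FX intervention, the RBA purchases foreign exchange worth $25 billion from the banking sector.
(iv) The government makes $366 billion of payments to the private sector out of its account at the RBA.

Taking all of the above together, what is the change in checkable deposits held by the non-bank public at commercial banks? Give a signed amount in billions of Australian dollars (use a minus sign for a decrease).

+$344 billion

Asset sale (to non-banks) $22 billion: non-bank counterparties' bank balances fall → −$22B.
Discount-window repayment $326 billion: the counterparty is a bank, so public deposits are unchanged → 0.
FX purchase $25 billion: the counterparty is a bank, so public deposits are unchanged → 0.
Government spending $366 billion: non-bank counterparties' bank balances rise → +$366B.
Net: −22 + 0 + 0 + 366 = +$344 billion.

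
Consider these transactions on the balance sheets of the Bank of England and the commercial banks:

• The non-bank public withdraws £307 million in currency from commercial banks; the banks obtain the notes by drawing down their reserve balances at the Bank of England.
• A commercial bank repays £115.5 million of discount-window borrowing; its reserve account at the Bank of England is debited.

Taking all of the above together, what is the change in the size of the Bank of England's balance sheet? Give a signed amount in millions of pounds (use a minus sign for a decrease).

-£115.5 million

Currency withdrawal £307 million: only the composition of liabilities changes → 0.
Discount-window repayment £115.5 million: a Bank of England asset is shed → −£115.5M.
Net: 0 − 115.5 = -£115.5 million.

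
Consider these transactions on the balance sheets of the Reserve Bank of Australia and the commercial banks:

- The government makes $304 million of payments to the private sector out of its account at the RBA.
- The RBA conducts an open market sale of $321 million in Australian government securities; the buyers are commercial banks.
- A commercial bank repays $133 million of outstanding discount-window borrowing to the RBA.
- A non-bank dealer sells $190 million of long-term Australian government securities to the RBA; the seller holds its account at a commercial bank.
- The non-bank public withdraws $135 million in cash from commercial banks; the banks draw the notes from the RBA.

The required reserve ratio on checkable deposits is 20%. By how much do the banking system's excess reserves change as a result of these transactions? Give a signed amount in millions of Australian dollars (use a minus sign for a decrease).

Government spending $304 million: reserves +$304M, deposits +$304M.
OMO sale (to banks) $321 million: reserves −$321M, deposits 0.
Discount-window repayment $133 million: reserves −$133M, deposits 0.
Asset purchase (from non-banks) $190 million: reserves +$190M, deposits +$190M.
Currency withdrawal $135 million: reserves −$135M, deposits −$135M.
Totals: Δreserves = −$95M, Δdeposits = +$359M.
Δrequired reserves = 20% × +$359M = +$71.8M.
Δexcess reserves = Δreserves − Δrequired = −$95M − (+$71.8M) = -$166.8 million.

-$166.8 million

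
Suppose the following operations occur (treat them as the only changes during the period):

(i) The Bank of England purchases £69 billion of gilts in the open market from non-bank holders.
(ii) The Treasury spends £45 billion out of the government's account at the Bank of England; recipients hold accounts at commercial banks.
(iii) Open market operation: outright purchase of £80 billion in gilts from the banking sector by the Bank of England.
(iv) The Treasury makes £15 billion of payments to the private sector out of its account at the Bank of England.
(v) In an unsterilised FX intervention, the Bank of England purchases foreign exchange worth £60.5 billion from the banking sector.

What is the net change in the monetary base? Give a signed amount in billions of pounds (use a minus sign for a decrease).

+£269.5 billion

Asset purchase (from non-banks) £69 billion: Bank of England balance sheet expands → +£69B.
Government spending £45 billion: a non-base liability converts back to reserves → +£45B.
OMO purchase (from banks) £80 billion: Bank of England balance sheet expands → +£80B.
Government spending £15 billion: a non-base liability converts back to reserves → +£15B.
FX purchase £60.5 billion: Bank of England balance sheet expands → +£60.5B.
Net: 69 + 45 + 80 + 15 + 60.5 = +£269.5 billion.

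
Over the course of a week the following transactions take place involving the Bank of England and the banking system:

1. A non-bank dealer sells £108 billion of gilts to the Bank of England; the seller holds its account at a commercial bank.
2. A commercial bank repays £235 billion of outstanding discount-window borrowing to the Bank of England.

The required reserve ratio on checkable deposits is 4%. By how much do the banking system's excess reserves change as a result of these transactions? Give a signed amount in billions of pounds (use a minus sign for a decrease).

-£131.32 billion

Asset purchase (from non-banks) £108 billion: reserves +£108B, deposits +£108B.
Discount-window repayment £235 billion: reserves −£235B, deposits 0.
Totals: Δreserves = −£127B, Δdeposits = +£108B.
Δrequired reserves = 4% × +£108B = +£4.32B.
Δexcess reserves = Δreserves − Δrequired = −£127B − (+£4.32B) = -£131.32 billion.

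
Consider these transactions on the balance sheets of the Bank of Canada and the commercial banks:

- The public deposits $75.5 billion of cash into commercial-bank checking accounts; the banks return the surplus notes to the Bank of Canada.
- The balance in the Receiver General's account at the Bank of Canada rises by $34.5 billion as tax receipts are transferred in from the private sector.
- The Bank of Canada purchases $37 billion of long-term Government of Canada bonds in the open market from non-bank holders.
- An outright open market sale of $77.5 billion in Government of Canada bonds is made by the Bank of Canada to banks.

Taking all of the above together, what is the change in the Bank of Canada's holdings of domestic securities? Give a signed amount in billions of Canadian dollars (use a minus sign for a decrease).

Bank of Canada balance sheet:
  Assets:      Securities −$40.5B
  Liabilities: Bank reserves +$0.5B, Currency in circulation −$75.5B, Government deposits +$34.5B
Commercial banking system:
  Assets:      Reserves at CB +$0.5B, Securities +$77.5B
  Liabilities: Checkable deposits +$78B
So the change in the Bank of Canada's holdings of domestic securities is -$40.5 billion.

-$40.5 billion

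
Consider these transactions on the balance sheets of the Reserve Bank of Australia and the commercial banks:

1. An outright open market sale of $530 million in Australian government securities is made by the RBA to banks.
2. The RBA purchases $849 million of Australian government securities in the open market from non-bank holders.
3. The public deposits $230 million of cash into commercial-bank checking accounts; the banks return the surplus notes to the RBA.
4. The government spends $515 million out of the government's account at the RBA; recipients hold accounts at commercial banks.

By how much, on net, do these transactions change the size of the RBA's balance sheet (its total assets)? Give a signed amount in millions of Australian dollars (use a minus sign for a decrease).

RBA balance sheet:
  Assets:      Securities +$319M
  Liabilities: Bank reserves +$1064M, Currency in circulation −$230M, Government deposits −$515M
Change in total RBA assets = +$319 million.

+$319 million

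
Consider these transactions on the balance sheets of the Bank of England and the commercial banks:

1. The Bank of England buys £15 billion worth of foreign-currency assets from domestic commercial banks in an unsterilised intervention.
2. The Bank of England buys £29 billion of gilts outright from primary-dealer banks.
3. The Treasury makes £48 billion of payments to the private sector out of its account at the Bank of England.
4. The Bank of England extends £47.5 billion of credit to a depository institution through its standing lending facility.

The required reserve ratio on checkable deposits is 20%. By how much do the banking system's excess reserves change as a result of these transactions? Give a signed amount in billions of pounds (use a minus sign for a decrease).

+£129.9 billion

FX purchase £15 billion: reserves +£15B, deposits 0.
OMO purchase (from banks) £29 billion: reserves +£29B, deposits 0.
Government spending £48 billion: reserves +£48B, deposits +£48B.
Discount-window loan £47.5 billion: reserves +£47.5B, deposits 0.
Totals: Δreserves = +£139.5B, Δdeposits = +£48B.
Δrequired reserves = 20% × +£48B = +£9.6B.
Δexcess reserves = Δreserves − Δrequired = +£139.5B − (+£9.6B) = +£129.9 billion.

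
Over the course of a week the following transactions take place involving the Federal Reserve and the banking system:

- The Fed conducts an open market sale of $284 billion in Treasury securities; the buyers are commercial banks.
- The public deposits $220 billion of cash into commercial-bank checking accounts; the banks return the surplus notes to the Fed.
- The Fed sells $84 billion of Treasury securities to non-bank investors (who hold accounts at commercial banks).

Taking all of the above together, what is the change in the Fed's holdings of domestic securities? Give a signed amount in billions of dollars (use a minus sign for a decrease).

OMO sale (to banks) $284 billion: securities removed from the Fed's portfolio → −$284B.
Currency deposit $220 billion: the Fed's securities portfolio is untouched → 0.
Asset sale (to non-banks) $84 billion: securities removed from the Fed's portfolio → −$84B.
Net: −284 + 0 − 84 = -$368 billion.

-$368 billion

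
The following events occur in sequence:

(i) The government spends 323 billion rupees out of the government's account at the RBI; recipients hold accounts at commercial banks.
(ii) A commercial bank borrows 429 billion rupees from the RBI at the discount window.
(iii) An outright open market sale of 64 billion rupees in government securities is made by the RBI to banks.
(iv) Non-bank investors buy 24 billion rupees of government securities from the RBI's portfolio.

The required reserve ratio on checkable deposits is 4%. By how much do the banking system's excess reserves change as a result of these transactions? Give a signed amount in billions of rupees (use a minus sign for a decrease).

Government spending 323 billion rupees: reserves +323B, deposits +323B.
Discount-window loan 429 billion rupees: reserves +429B, deposits 0.
OMO sale (to banks) 64 billion rupees: reserves −64B, deposits 0.
Asset sale (to non-banks) 24 billion rupees: reserves −24B, deposits −24B.
Totals: Δreserves = +664B, Δdeposits = +299B.
Δrequired reserves = 4% × +299B = +11.96B.
Δexcess reserves = Δreserves − Δrequired = +664B − (+11.96B) = +652.04 billion.

+652.04 billion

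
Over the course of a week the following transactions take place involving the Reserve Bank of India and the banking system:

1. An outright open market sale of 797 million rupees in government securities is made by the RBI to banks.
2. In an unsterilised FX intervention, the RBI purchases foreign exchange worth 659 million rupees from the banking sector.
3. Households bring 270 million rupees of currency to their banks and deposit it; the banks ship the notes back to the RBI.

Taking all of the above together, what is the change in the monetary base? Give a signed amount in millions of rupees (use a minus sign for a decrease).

-138 million

OMO sale (to banks) 797 million rupees: RBI balance sheet contracts → −797M.
FX purchase 659 million rupees: RBI balance sheet expands → +659M.
Currency deposit 270 million rupees: just a shift between currency and reserves — both are base money → 0.
Net: −797 + 659 + 0 = -138 million.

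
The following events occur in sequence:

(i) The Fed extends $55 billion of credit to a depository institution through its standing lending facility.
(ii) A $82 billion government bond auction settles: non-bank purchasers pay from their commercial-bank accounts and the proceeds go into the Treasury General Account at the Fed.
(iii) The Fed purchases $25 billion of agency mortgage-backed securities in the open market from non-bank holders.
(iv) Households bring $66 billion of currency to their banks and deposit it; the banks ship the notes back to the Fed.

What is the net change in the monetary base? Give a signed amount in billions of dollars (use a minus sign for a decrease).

Discount-window loan $55 billion: Fed balance sheet expands → +$55B.
Government account inflow $82 billion: reserves shift to a non-base liability → −$82B.
Asset purchase (from non-banks) $25 billion: Fed balance sheet expands → +$25B.
Currency deposit $66 billion: just a shift between currency and reserves — both are base money → 0.
Net: 55 − 82 + 25 + 0 = -$2 billion.

-$2 billion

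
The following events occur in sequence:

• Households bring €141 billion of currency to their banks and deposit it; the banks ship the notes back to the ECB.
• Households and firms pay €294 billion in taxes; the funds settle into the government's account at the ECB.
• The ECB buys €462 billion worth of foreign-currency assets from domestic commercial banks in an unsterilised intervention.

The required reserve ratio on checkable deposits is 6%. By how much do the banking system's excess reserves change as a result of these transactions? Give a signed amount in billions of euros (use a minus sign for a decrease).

+€318.18 billion

Currency deposit €141 billion: reserves +€141B, deposits +€141B.
Government account inflow €294 billion: reserves −€294B, deposits −€294B.
FX purchase €462 billion: reserves +€462B, deposits 0.
Totals: Δreserves = +€309B, Δdeposits = −€153B.
Δrequired reserves = 6% × −€153B = −€9.18B.
Δexcess reserves = Δreserves − Δrequired = +€309B − (−€9.18B) = +€318.18 billion.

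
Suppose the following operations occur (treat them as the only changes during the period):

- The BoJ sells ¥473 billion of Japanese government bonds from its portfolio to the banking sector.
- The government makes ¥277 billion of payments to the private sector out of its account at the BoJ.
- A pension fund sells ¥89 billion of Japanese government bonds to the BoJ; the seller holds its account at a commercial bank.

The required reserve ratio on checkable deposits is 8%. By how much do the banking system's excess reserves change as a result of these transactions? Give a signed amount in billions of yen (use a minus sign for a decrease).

-¥136.28 billion

OMO sale (to banks) ¥473 billion: reserves −¥473B, deposits 0.
Government spending ¥277 billion: reserves +¥277B, deposits +¥277B.
Asset purchase (from non-banks) ¥89 billion: reserves +¥89B, deposits +¥89B.
Totals: Δreserves = −¥107B, Δdeposits = +¥366B.
Δrequired reserves = 8% × +¥366B = +¥29.28B.
Δexcess reserves = Δreserves − Δrequired = −¥107B − (+¥29.28B) = -¥136.28 billion.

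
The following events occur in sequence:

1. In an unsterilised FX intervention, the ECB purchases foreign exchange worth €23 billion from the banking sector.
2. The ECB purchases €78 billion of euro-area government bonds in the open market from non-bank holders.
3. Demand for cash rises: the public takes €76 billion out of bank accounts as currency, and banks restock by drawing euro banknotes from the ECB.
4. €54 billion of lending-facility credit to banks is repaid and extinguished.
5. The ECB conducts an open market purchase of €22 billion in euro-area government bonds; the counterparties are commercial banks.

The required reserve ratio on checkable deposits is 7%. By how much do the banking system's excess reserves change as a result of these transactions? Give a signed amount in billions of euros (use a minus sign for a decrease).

-€7.14 billion

FX purchase €23 billion: reserves +€23B, deposits 0.
Asset purchase (from non-banks) €78 billion: reserves +€78B, deposits +€78B.
Currency withdrawal €76 billion: reserves −€76B, deposits −€76B.
Discount-window repayment €54 billion: reserves −€54B, deposits 0.
OMO purchase (from banks) €22 billion: reserves +€22B, deposits 0.
Totals: Δreserves = −€7B, Δdeposits = +€2B.
Δrequired reserves = 7% × +€2B = +€0.14B.
Δexcess reserves = Δreserves − Δrequired = −€7B − (+€0.14B) = -€7.14 billion.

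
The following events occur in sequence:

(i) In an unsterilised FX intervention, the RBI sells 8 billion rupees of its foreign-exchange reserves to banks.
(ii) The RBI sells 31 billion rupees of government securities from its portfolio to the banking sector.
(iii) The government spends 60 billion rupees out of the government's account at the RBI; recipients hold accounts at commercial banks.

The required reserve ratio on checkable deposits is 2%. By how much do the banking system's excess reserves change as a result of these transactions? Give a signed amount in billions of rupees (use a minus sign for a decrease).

+19.8 billion

FX sale 8 billion rupees: reserves −8B, deposits 0.
OMO sale (to banks) 31 billion rupees: reserves −31B, deposits 0.
Government spending 60 billion rupees: reserves +60B, deposits +60B.
Totals: Δreserves = +21B, Δdeposits = +60B.
Δrequired reserves = 2% × +60B = +1.2B.
Δexcess reserves = Δreserves − Δrequired = +21B − (+1.2B) = +19.8 billion.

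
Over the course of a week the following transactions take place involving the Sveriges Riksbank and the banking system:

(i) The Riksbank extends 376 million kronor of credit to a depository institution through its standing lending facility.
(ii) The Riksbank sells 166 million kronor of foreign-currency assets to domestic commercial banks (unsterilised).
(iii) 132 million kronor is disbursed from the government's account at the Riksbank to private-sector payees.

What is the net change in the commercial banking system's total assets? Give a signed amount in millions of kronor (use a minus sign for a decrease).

+508 million

Riksbank balance sheet:
  Assets:      Loans to banks +376M, Foreign assets −166M
  Liabilities: Bank reserves +342M, Government deposits −132M
Commercial banking system:
  Assets:      Reserves at CB +342M, Foreign assets +166M
  Liabilities: Checkable deposits +132M, Borrowings from CB +376M
Change in total bank assets = +508 million.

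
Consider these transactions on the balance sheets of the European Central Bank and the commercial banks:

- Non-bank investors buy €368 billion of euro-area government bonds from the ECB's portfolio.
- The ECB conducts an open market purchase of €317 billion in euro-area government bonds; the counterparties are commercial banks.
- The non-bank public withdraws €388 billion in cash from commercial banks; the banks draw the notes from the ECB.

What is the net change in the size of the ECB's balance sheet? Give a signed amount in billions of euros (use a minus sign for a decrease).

Asset sale (to non-banks) €368 billion: an ECB asset is shed → −€368B.
OMO purchase (from banks) €317 billion: an ECB asset is acquired → +€317B.
Currency withdrawal €388 billion: only the composition of liabilities changes → 0.
Net: −368 + 317 + 0 = -€51 billion.

-€51 billion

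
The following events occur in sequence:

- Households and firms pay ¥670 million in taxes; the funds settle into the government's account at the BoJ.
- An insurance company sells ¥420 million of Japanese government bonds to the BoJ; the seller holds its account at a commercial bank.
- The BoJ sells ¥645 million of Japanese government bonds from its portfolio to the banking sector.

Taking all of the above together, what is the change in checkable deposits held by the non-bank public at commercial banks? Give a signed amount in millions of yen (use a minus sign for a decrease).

-¥250 million

BoJ balance sheet:
  Assets:      Securities −¥225M
  Liabilities: Bank reserves −¥895M, Government deposits +¥670M
Commercial banking system:
  Assets:      Reserves at CB −¥895M, Securities +¥645M
  Liabilities: Checkable deposits −¥250M
So the change in checkable deposits held by the non-bank public at commercial banks is -¥250 million.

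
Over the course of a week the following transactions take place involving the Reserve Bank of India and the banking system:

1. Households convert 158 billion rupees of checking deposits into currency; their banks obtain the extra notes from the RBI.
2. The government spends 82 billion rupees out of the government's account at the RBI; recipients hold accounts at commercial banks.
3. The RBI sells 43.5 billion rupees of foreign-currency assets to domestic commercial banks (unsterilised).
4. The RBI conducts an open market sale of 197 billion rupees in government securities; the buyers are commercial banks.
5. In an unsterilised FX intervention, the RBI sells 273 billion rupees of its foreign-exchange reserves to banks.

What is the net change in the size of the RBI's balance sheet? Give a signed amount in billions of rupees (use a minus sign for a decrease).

-513.5 billion

RBI balance sheet:
  Assets:      Securities −197B, Foreign assets −316.5B
  Liabilities: Bank reserves −589.5B, Currency in circulation +158B, Government deposits −82B
Commercial banking system:
  Assets:      Reserves at CB −589.5B, Securities +197B, Foreign assets +316.5B
  Liabilities: Checkable deposits −76B
Change in total RBI assets = -513.5 billion.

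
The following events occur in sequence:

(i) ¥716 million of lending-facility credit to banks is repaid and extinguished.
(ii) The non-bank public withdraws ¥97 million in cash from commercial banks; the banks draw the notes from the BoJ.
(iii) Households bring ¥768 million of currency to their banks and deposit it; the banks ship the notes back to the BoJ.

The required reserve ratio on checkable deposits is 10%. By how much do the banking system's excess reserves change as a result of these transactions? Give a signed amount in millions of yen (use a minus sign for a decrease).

Discount-window repayment ¥716 million: reserves −¥716M, deposits 0.
Currency withdrawal ¥97 million: reserves −¥97M, deposits −¥97M.
Currency deposit ¥768 million: reserves +¥768M, deposits +¥768M.
Totals: Δreserves = −¥45M, Δdeposits = +¥671M.
Δrequired reserves = 10% × +¥671M = +¥67.1M.
Δexcess reserves = Δreserves − Δrequired = −¥45M − (+¥67.1M) = -¥112.1 million.

-¥112.1 million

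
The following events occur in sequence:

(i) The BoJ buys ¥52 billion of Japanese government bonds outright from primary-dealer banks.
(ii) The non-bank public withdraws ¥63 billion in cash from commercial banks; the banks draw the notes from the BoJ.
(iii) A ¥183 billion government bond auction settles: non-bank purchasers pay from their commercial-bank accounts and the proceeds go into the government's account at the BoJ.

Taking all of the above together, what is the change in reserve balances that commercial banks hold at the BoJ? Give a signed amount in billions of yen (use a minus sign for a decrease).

OMO purchase (from banks) ¥52 billion: the BoJ pays by crediting reserve accounts → +¥52B.
Currency withdrawal ¥63 billion: banks swap reserves for currency → −¥63B.
Government account inflow ¥183 billion: funds move from bank reserves into the government account → −¥183B.
Net: 52 − 63 − 183 = -¥194 billion.

-¥194 billion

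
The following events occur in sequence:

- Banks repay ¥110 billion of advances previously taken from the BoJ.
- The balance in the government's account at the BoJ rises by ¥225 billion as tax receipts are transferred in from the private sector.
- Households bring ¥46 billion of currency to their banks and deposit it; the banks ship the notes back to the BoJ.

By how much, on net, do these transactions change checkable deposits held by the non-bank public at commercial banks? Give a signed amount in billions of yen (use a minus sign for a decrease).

-¥179 billion

BoJ balance sheet:
  Assets:      Loans to banks −¥110B
  Liabilities: Bank reserves −¥289B, Currency in circulation −¥46B, Government deposits +¥225B
Commercial banking system:
  Assets:      Reserves at CB −¥289B
  Liabilities: Checkable deposits −¥179B, Borrowings from CB −¥110B
So the change in checkable deposits held by the non-bank public at commercial banks is -¥179 billion.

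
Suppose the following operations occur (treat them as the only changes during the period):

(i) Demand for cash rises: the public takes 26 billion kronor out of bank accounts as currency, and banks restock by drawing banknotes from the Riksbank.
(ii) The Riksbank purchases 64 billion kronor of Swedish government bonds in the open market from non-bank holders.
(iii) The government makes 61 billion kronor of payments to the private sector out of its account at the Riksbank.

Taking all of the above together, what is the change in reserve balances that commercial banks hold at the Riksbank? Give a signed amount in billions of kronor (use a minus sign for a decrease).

+99 billion

Currency withdrawal 26 billion kronor: banks swap reserves for currency → −26B.
Asset purchase (from non-banks) 64 billion kronor: the Riksbank pays by crediting reserve accounts → +64B.
Government spending 61 billion kronor: government payments flow into bank reserve accounts → +61B.
Net: −26 + 64 + 61 = +99 billion.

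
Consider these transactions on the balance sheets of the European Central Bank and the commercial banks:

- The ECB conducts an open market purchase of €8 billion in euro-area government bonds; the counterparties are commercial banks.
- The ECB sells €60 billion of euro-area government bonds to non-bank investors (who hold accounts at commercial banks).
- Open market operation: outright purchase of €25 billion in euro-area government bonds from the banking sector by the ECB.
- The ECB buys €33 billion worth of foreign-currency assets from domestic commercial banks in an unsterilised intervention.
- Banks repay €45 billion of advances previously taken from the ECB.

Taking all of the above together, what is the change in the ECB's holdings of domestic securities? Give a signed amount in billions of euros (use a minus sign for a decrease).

-€27 billion

OMO purchase (from banks) €8 billion: securities added to the ECB's portfolio → +€8B.
Asset sale (to non-banks) €60 billion: securities removed from the ECB's portfolio → −€60B.
OMO purchase (from banks) €25 billion: securities added to the ECB's portfolio → +€25B.
FX purchase €33 billion: the ECB's securities portfolio is untouched → 0.
Discount-window repayment €45 billion: the ECB's securities portfolio is untouched → 0.
Net: 8 − 60 + 25 + 0 + 0 = -€27 billion.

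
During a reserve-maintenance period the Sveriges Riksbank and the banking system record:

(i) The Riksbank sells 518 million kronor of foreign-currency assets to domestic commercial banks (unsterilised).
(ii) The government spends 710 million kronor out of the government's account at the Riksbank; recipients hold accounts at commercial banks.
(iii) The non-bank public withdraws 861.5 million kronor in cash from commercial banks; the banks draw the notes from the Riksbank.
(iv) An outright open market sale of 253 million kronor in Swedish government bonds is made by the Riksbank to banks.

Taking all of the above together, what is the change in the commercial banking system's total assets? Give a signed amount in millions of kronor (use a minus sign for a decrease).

-151.5 million

FX sale 518 million kronor: just an asset swap on bank balance sheets → 0.
Government spending 710 million kronor: bank balance sheets expand → +710M.
Currency withdrawal 861.5 million kronor: bank balance sheets shrink → −861.5M.
OMO sale (to banks) 253 million kronor: just an asset swap on bank balance sheets → 0.
Net: 0 + 710 − 861.5 + 0 = -151.5 million.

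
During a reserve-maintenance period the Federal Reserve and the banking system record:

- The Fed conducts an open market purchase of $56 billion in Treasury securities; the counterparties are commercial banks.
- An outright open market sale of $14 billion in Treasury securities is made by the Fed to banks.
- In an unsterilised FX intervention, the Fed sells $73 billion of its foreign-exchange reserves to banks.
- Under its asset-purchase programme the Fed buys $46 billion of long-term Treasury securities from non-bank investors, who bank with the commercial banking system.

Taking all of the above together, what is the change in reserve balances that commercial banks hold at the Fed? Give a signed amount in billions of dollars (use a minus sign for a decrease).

Fed balance sheet:
  Assets:      Securities +$88B, Foreign assets −$73B
  Liabilities: Bank reserves +$15B
Commercial banking system:
  Assets:      Reserves at CB +$15B, Securities −$42B, Foreign assets +$73B
  Liabilities: Checkable deposits +$46B
So the change in reserve balances that commercial banks hold at the Fed is +$15 billion.

+$15 billion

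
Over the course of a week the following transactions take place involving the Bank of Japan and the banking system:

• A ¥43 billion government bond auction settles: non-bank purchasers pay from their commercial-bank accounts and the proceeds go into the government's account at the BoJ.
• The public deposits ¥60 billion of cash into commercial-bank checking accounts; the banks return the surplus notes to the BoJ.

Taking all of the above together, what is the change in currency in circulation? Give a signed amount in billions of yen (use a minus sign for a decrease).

Government account inflow ¥43 billion: no currency enters or leaves circulation → 0.
Currency deposit ¥60 billion: notes return to the central bank → −¥60B.
Net: 0 − 60 = -¥60 billion.

-¥60 billion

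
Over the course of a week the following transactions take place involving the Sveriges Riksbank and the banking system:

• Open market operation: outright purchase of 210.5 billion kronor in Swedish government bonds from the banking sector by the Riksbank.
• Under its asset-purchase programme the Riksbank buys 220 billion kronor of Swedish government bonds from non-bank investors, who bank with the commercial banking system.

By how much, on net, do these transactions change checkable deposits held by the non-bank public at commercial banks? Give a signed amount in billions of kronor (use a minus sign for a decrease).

+220 billion

OMO purchase (from banks) 210.5 billion kronor: the counterparty is a bank, so public deposits are unchanged → 0.
Asset purchase (from non-banks) 220 billion kronor: non-bank counterparties' bank balances rise → +220B.
Net: 0 + 220 = +220 billion.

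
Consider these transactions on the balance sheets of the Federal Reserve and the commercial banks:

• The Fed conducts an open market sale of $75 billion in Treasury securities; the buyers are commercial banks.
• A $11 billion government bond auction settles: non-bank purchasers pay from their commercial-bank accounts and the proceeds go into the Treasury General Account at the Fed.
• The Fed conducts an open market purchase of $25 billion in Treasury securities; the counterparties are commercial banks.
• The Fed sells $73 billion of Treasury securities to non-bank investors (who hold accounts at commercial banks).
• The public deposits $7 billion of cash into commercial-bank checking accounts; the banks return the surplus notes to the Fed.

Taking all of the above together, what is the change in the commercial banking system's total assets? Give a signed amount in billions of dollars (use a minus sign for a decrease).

-$77 billion

OMO sale (to banks) $75 billion: just an asset swap on bank balance sheets → 0.
Government account inflow $11 billion: bank balance sheets shrink → −$11B.
OMO purchase (from banks) $25 billion: just an asset swap on bank balance sheets → 0.
Asset sale (to non-banks) $73 billion: bank balance sheets shrink → −$73B.
Currency deposit $7 billion: bank balance sheets expand → +$7B.
Net: 0 − 11 + 0 − 73 + 7 = -$77 billion.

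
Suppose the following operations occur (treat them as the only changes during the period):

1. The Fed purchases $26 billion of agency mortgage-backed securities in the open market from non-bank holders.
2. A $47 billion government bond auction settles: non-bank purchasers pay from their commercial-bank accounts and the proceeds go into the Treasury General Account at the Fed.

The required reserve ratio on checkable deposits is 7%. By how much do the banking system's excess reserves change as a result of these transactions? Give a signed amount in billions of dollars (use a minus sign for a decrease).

-$19.53 billion

Asset purchase (from non-banks) $26 billion: reserves +$26B, deposits +$26B.
Government account inflow $47 billion: reserves −$47B, deposits −$47B.
Totals: Δreserves = −$21B, Δdeposits = −$21B.
Δrequired reserves = 7% × −$21B = −$1.47B.
Δexcess reserves = Δreserves − Δrequired = −$21B − (−$1.47B) = -$19.53 billion.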